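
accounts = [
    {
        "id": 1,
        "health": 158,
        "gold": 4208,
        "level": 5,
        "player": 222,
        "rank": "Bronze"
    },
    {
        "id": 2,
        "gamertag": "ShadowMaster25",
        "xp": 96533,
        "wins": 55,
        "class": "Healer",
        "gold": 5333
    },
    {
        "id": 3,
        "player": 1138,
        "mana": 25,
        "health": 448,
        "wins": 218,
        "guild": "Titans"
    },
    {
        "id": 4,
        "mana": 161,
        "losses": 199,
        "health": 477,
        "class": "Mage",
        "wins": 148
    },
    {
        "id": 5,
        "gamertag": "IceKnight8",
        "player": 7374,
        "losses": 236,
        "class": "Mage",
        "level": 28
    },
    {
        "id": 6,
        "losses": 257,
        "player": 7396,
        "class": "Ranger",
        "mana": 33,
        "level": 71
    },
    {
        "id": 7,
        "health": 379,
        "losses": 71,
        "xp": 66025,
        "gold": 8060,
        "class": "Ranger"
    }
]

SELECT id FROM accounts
[1, 2, 3, 4, 5, 6, 7]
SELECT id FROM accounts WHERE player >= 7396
[6]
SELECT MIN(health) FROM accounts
158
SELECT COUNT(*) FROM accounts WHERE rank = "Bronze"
1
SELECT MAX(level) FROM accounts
71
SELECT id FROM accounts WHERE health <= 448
[1, 3, 7]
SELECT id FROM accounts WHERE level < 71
[1, 5]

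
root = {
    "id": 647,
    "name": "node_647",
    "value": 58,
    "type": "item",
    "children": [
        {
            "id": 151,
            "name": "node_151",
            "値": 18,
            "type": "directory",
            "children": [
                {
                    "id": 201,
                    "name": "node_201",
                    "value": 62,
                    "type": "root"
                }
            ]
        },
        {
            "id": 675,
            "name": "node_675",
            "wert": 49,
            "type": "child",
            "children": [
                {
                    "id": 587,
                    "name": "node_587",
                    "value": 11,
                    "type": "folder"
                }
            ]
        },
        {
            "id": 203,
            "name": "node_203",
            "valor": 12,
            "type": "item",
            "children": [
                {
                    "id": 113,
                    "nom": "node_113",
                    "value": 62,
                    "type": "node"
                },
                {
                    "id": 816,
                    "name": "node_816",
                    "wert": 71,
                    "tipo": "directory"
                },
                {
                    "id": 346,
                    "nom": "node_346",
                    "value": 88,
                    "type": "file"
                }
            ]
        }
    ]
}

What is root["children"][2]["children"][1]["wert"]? 71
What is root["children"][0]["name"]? "node_151"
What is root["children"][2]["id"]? 203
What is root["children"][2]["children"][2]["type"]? "file"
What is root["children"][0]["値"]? 18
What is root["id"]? 647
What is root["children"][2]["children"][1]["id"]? 816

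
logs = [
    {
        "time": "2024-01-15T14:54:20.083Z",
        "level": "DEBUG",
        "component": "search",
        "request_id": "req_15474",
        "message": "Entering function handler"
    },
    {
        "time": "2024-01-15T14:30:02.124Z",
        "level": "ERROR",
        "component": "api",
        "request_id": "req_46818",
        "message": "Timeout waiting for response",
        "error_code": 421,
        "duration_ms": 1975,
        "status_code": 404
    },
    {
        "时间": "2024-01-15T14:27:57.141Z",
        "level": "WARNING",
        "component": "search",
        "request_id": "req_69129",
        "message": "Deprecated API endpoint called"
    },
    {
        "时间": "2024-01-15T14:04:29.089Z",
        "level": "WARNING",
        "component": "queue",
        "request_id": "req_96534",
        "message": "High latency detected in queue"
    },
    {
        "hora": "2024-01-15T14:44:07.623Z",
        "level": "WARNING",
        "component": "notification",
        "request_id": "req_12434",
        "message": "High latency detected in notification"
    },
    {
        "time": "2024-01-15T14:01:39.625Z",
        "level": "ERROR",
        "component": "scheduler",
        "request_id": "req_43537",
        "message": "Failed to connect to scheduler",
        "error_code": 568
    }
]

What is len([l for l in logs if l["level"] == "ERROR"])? 2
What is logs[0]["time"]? "2024-01-15T14:54:20.083Z"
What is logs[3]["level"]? "WARNING"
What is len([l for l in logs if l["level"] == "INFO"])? 0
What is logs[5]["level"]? "ERROR"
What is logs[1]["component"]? "api"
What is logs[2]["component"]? "search"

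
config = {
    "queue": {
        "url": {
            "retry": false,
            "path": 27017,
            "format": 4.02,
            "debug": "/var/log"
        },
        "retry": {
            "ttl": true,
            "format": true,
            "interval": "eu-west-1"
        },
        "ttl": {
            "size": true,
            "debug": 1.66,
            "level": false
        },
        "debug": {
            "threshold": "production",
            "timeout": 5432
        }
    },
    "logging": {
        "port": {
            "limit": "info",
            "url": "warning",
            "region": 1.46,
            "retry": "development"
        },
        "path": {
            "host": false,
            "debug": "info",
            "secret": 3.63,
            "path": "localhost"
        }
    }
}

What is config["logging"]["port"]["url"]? "warning"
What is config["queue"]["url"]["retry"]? False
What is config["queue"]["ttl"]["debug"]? 1.66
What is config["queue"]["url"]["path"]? 27017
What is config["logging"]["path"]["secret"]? 3.63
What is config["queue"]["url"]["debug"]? "/var/log"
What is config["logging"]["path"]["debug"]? "info"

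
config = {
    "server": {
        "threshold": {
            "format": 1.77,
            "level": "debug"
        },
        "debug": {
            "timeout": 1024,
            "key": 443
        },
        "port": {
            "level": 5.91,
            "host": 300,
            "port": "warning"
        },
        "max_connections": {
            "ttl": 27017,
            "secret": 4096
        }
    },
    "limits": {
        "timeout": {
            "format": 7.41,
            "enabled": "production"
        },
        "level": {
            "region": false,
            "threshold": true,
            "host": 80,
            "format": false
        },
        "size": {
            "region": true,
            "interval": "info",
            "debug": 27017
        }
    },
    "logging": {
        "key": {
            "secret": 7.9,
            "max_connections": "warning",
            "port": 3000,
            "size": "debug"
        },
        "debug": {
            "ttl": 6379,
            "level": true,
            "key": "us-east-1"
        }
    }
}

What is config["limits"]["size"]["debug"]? 27017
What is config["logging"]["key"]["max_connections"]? "warning"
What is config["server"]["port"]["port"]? "warning"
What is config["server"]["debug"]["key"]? 443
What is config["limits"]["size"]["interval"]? "info"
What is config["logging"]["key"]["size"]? "debug"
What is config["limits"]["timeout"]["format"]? 7.41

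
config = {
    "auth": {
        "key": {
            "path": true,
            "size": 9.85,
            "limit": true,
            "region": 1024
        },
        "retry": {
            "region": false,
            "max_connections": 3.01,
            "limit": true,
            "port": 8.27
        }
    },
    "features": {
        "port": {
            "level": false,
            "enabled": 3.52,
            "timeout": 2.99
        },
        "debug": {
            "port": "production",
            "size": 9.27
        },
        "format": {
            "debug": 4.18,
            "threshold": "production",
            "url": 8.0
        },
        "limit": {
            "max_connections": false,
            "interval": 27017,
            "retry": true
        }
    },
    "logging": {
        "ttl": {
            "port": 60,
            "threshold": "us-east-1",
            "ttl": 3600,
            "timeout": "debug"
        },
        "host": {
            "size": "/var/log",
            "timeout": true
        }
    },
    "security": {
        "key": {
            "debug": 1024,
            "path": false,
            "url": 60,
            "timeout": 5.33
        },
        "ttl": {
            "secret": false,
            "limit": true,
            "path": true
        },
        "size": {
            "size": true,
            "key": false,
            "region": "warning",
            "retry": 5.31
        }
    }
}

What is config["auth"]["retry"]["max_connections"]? 3.01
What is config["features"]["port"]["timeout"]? 2.99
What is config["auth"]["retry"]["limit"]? True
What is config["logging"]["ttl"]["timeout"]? "debug"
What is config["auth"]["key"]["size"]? 9.85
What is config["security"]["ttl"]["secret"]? False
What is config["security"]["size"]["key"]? False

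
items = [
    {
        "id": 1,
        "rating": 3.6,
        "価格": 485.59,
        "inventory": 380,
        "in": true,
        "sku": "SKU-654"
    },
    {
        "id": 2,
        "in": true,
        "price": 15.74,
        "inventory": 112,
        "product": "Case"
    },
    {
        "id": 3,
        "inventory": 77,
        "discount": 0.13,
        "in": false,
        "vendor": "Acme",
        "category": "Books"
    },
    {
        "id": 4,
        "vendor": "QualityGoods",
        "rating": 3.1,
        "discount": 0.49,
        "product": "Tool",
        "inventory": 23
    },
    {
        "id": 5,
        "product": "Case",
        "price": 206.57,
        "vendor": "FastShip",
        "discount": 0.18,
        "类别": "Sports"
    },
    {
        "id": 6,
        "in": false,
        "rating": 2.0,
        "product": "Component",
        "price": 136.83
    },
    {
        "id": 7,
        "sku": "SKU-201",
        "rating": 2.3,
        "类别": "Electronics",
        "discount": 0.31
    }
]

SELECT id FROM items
[1, 2, 3, 4, 5, 6, 7]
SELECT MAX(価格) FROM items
485.59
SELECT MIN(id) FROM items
1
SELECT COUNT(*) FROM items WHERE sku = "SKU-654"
1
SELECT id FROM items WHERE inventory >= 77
[1, 2, 3]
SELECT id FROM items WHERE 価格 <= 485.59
[1]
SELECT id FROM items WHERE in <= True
[1, 2, 3, 6]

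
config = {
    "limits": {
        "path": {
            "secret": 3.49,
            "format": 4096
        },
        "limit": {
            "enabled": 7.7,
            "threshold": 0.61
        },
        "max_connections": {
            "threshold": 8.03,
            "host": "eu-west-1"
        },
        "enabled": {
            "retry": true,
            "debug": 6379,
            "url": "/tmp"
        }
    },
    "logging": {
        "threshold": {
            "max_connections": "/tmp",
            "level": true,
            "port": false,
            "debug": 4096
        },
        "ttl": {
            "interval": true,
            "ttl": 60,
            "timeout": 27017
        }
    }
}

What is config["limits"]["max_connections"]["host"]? "eu-west-1"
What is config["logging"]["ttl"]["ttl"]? 60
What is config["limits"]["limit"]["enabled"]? 7.7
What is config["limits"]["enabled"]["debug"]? 6379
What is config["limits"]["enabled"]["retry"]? True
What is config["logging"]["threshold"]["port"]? False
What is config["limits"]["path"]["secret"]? 3.49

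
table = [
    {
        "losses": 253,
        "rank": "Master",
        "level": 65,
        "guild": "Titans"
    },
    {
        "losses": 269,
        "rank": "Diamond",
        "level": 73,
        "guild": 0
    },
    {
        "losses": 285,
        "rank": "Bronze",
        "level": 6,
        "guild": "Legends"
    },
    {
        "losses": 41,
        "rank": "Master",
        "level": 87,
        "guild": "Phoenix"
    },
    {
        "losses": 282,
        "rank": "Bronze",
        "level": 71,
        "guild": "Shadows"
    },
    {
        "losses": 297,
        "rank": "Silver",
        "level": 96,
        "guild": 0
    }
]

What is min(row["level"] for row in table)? 6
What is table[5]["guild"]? 0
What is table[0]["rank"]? "Master"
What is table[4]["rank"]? "Bronze"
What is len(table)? 6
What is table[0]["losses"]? 253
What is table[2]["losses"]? 285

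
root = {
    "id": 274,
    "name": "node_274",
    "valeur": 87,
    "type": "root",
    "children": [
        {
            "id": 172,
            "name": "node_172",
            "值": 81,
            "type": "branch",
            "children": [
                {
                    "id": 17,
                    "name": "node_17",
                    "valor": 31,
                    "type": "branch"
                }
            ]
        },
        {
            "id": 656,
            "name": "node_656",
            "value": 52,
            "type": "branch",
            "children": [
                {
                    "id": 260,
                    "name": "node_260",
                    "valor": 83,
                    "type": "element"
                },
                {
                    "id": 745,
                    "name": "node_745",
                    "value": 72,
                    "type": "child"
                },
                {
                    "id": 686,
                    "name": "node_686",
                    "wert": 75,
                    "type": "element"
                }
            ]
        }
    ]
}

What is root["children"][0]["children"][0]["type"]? "branch"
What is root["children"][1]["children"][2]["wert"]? 75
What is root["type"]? "root"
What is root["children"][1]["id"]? 656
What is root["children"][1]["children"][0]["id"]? 260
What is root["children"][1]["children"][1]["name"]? "node_745"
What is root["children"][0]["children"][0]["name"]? "node_17"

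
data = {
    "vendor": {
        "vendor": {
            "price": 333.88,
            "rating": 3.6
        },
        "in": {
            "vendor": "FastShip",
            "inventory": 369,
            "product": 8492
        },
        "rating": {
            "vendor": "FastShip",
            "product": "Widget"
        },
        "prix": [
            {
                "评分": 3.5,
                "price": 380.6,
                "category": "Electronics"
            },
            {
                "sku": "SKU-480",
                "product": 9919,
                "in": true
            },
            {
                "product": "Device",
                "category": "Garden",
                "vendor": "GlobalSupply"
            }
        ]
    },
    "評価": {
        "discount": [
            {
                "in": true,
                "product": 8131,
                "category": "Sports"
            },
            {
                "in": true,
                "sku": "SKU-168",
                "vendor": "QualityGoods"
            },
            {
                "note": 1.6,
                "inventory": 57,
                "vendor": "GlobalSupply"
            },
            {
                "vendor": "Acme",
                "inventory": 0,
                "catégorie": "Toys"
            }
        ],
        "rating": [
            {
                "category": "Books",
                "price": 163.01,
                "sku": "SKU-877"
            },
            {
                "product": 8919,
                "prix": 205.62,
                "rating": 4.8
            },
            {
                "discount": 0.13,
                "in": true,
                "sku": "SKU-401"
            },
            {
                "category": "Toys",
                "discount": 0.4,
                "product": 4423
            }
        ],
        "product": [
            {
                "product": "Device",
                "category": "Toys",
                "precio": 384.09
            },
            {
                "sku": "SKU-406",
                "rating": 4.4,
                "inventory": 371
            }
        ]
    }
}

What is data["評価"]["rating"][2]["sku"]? "SKU-401"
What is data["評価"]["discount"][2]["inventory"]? 57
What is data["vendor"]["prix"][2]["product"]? "Device"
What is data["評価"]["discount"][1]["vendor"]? "QualityGoods"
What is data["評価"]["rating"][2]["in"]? True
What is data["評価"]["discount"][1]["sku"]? "SKU-168"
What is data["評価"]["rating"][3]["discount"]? 0.4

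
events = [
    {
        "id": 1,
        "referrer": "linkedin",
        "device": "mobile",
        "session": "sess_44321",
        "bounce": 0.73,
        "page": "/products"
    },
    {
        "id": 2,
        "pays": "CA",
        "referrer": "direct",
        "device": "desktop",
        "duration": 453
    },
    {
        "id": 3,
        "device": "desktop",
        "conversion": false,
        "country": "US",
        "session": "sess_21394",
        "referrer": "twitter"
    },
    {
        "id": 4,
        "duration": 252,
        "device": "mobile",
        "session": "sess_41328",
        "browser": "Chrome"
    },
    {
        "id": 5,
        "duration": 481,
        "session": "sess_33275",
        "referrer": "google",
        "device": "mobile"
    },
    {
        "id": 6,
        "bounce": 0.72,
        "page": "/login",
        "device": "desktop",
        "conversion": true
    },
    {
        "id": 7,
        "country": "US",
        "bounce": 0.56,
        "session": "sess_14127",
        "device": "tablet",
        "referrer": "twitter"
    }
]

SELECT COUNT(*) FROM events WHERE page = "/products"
1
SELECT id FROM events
[1, 2, 3, 4, 5, 6, 7]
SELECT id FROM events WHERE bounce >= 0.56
[1, 6, 7]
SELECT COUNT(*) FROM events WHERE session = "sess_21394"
1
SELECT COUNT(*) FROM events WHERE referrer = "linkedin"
1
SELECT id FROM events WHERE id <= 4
[1, 2, 3, 4]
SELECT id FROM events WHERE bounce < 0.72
[7]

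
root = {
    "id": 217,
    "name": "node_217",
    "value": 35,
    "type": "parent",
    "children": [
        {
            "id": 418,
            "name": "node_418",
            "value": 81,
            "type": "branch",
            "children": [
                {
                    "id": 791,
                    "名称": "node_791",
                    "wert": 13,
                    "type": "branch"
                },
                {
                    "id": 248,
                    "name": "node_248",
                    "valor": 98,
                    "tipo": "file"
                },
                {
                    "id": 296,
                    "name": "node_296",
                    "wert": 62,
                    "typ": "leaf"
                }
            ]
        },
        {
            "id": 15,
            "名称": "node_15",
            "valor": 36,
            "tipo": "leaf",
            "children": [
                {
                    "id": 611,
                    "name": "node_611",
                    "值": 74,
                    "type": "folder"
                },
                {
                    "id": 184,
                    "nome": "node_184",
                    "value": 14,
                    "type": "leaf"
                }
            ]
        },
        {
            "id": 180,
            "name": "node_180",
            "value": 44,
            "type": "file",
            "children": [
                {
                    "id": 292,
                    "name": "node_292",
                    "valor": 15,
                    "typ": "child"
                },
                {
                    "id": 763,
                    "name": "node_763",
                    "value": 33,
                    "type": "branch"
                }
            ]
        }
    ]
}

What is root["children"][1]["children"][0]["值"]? 74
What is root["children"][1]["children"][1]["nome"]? "node_184"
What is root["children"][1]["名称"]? "node_15"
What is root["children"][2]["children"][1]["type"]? "branch"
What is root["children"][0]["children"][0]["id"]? 791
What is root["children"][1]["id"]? 15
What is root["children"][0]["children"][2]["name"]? "node_296"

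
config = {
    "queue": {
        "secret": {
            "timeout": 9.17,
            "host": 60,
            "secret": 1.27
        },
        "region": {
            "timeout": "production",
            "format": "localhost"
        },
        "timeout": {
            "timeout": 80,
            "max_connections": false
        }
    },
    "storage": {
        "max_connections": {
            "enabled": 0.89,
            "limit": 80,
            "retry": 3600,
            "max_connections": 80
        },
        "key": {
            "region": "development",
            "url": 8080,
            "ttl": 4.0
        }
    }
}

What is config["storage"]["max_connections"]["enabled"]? 0.89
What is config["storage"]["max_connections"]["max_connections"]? 80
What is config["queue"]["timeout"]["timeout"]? 80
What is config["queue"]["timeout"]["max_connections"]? False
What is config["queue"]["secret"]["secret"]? 1.27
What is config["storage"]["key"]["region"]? "development"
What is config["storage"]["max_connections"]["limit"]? 80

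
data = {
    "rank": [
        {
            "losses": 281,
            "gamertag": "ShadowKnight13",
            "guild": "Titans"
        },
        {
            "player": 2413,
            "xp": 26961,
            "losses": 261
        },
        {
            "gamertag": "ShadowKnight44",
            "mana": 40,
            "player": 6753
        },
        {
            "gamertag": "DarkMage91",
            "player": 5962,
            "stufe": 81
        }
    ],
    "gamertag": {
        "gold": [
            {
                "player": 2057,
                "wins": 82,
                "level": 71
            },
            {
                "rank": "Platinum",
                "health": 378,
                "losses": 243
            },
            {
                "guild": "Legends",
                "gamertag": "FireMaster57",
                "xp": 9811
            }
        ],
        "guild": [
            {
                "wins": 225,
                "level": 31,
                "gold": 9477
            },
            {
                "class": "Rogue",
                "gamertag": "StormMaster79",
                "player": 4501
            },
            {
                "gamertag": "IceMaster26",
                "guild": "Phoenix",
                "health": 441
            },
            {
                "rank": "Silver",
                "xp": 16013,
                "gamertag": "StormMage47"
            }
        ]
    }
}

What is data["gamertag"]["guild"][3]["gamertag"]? "StormMage47"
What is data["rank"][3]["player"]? 5962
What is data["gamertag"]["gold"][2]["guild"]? "Legends"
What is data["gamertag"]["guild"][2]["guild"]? "Phoenix"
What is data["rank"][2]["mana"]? 40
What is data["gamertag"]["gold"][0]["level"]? 71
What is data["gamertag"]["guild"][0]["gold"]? 9477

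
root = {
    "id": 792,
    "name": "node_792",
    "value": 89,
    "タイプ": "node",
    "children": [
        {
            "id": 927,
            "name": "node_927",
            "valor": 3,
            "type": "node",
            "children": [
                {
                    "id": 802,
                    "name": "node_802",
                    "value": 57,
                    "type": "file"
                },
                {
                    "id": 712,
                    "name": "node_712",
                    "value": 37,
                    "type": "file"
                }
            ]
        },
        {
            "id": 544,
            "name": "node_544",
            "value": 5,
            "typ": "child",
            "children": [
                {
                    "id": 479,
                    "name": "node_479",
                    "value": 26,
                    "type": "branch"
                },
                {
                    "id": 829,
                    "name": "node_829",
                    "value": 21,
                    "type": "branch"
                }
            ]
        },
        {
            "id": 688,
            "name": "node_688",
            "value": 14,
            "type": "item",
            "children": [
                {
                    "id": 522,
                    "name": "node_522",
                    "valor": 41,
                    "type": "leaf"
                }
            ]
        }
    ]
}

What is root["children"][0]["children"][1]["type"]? "file"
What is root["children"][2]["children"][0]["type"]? "leaf"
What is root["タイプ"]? "node"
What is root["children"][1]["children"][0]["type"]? "branch"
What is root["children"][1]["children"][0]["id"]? 479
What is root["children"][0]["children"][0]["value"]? 57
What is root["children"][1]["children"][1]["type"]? "branch"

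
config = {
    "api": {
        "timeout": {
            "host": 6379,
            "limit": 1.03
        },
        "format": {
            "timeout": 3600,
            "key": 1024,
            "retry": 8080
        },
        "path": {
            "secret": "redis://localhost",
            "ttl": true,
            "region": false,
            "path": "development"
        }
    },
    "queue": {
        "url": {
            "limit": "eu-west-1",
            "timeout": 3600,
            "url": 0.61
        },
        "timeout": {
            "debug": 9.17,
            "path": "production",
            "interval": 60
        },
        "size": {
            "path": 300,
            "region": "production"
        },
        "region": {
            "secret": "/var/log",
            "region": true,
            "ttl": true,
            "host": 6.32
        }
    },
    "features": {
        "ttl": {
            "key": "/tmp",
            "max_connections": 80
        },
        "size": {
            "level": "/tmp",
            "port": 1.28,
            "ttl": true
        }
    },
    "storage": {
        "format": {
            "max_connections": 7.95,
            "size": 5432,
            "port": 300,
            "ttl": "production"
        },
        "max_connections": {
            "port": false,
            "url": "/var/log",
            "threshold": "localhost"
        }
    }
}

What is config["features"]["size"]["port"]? 1.28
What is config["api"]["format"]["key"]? 1024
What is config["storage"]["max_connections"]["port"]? False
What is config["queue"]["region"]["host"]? 6.32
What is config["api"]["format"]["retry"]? 8080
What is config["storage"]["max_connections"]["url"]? "/var/log"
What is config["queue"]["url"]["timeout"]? 3600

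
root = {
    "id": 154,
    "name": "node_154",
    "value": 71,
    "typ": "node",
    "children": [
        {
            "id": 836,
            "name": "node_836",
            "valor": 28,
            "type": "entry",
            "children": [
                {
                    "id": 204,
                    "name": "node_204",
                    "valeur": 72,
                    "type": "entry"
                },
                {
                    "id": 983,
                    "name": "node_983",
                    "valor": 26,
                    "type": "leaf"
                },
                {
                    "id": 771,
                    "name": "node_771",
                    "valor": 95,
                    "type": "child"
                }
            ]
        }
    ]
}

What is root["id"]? 154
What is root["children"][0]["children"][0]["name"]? "node_204"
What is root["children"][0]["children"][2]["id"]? 771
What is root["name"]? "node_154"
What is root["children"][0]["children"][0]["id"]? 204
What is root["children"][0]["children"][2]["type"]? "child"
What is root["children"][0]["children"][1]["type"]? "leaf"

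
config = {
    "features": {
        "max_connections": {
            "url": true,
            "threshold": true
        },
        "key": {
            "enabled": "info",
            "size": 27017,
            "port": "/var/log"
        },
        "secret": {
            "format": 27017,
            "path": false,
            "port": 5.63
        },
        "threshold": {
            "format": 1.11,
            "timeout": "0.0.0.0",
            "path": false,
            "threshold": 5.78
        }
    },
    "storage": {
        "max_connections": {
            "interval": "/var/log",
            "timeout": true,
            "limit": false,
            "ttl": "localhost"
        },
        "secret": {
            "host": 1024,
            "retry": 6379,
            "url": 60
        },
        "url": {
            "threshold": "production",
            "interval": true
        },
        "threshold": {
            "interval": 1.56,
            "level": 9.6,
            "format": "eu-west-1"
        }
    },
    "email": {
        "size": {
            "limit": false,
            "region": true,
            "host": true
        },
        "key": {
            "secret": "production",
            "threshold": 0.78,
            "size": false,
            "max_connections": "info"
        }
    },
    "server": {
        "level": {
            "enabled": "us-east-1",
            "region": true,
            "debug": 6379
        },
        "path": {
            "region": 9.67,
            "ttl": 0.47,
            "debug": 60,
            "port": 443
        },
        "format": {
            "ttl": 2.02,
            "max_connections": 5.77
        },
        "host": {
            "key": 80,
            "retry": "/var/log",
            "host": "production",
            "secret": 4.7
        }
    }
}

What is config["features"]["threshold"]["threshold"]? 5.78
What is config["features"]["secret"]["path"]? False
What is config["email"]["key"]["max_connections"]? "info"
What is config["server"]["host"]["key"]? 80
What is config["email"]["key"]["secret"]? "production"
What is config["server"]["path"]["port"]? 443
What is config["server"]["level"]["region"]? True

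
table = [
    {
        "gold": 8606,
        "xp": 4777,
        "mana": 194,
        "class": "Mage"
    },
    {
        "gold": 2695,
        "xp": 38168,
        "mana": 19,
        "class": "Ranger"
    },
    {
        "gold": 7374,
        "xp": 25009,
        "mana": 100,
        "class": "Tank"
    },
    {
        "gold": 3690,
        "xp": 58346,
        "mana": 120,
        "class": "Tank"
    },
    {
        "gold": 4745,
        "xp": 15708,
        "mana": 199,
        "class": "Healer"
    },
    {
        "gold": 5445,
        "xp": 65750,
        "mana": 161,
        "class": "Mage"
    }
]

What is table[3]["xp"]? 58346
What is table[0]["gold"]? 8606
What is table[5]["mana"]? 161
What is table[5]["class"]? "Mage"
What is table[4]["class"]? "Healer"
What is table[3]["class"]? "Tank"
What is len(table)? 6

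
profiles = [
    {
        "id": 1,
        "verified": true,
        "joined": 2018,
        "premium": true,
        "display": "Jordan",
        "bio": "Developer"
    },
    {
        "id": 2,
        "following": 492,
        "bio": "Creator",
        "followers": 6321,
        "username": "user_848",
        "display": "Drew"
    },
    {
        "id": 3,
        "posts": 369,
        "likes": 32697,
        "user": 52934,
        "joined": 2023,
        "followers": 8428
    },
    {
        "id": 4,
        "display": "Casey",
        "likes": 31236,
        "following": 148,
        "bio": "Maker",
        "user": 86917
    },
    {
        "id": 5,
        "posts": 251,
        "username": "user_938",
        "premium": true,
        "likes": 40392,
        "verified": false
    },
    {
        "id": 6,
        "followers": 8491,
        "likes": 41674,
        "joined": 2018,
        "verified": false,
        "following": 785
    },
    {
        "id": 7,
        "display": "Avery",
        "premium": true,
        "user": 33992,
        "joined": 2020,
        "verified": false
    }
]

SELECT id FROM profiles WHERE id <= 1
[1]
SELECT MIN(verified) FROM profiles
False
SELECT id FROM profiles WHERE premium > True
[]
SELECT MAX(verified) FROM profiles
True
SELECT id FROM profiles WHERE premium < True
[]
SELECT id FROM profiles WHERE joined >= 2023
[3]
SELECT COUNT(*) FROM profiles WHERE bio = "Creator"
1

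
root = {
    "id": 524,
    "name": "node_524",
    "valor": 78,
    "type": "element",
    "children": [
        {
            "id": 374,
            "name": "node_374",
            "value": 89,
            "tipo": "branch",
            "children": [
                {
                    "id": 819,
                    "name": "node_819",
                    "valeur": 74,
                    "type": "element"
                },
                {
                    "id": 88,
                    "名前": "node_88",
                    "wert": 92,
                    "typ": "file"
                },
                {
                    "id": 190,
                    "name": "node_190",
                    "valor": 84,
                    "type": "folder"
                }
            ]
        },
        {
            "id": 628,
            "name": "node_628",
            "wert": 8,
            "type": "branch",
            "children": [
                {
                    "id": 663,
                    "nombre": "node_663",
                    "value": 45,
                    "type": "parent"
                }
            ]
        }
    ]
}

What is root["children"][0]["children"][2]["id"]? 190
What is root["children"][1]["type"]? "branch"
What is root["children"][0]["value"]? 89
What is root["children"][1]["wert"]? 8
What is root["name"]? "node_524"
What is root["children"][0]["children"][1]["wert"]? 92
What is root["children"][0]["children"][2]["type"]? "folder"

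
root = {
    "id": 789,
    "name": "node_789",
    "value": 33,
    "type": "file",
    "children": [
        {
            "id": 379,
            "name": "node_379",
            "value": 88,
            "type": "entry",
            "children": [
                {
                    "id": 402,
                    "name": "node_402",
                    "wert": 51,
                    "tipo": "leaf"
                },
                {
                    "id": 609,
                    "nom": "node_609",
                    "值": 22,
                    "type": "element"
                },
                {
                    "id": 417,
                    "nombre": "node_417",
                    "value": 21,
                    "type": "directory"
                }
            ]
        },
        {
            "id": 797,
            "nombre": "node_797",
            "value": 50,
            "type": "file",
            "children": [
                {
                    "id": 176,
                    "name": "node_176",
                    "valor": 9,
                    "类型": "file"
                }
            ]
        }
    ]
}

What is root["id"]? 789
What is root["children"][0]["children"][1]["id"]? 609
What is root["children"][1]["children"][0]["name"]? "node_176"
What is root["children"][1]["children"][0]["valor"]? 9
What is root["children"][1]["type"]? "file"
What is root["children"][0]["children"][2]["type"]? "directory"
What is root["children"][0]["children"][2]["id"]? 417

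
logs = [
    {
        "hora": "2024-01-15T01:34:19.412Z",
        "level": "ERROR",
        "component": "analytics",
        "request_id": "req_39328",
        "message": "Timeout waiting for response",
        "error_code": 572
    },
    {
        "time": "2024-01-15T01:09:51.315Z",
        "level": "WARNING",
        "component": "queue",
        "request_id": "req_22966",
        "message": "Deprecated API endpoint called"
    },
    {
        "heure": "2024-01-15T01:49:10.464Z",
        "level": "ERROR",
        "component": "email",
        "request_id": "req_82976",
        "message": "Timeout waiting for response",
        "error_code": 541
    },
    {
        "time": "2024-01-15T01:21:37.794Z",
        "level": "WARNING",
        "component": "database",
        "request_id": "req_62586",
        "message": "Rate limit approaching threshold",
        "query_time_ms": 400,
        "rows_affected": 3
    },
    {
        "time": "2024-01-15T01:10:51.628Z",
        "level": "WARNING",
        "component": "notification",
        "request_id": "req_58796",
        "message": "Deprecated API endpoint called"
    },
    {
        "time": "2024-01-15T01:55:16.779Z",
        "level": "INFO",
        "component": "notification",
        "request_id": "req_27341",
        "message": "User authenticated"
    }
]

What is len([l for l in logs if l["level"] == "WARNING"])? 3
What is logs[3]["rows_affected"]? 3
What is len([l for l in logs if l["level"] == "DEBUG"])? 0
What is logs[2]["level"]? "ERROR"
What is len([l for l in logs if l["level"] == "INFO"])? 1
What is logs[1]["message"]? "Deprecated API endpoint called"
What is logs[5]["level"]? "INFO"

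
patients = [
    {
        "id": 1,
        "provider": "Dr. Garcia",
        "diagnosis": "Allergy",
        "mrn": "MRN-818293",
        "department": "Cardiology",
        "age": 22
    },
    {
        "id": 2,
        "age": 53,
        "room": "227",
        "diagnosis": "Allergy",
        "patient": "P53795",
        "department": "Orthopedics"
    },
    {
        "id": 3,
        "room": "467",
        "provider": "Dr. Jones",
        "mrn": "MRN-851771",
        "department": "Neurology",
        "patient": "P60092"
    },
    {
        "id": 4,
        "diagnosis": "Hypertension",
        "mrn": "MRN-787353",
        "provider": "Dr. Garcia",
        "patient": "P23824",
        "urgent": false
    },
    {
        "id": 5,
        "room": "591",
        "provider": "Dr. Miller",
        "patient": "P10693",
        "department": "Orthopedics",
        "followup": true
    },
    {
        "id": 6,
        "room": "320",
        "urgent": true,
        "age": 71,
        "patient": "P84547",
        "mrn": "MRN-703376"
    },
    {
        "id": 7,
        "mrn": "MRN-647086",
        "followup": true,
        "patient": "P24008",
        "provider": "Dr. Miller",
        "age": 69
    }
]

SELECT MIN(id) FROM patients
1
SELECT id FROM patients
[1, 2, 3, 4, 5, 6, 7]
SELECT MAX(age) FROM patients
71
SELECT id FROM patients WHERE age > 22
[2, 6, 7]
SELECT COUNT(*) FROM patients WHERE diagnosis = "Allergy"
2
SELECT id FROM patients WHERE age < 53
[1]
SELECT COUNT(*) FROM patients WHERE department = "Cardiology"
1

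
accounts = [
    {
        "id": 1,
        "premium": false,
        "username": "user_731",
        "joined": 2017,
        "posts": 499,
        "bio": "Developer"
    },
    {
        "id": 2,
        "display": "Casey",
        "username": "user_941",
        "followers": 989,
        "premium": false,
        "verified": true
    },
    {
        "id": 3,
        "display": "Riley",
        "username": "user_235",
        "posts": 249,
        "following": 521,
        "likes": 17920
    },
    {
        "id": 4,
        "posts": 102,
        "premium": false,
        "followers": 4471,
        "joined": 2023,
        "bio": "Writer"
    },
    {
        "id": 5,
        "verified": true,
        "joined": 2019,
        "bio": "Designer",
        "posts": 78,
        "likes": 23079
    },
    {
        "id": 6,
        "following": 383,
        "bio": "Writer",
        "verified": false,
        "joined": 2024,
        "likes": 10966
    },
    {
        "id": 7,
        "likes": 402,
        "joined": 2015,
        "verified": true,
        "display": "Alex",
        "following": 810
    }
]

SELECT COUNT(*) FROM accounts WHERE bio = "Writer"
2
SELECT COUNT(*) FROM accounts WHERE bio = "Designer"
1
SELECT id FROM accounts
[1, 2, 3, 4, 5, 6, 7]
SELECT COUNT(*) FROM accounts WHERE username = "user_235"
1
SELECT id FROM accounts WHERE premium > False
[]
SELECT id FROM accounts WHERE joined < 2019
[1, 7]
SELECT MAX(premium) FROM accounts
False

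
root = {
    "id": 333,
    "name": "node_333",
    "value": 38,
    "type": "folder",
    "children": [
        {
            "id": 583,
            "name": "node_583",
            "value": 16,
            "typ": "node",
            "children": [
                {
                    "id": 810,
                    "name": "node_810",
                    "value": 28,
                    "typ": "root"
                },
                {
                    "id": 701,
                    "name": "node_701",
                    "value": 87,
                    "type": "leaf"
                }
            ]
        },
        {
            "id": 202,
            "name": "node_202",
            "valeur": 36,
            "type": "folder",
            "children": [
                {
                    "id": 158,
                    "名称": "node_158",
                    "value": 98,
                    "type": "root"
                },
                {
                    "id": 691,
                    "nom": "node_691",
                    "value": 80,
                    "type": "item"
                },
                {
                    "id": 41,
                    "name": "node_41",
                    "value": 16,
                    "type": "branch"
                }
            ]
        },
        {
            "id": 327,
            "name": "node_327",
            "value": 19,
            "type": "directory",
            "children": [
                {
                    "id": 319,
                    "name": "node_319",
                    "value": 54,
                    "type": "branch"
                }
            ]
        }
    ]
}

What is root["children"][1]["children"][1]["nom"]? "node_691"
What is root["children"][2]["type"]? "directory"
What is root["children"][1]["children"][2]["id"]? 41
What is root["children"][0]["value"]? 16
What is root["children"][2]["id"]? 327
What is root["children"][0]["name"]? "node_583"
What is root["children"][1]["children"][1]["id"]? 691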